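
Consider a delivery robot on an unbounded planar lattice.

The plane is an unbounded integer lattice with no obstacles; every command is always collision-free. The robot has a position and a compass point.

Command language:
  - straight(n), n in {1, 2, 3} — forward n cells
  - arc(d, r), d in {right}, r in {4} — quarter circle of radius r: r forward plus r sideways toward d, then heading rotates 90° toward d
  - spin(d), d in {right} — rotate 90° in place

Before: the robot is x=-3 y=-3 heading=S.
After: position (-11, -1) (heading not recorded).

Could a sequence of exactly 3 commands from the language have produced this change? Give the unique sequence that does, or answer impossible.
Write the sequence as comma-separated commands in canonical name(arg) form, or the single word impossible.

arc(right, 4), arc(right, 4), straight(2)

key: order matters: swapping arc(right, 4) and straight(2) lands elsewhere
initial: x=-3 y=-3 heading=S
[1] after arc(right, 4): x=-7 y=-7 heading=W
[2] after arc(right, 4): x=-11 y=-3 heading=N
[3] after straight(2): x=-11 y=-1 heading=N
no other 3-command option fits: unique.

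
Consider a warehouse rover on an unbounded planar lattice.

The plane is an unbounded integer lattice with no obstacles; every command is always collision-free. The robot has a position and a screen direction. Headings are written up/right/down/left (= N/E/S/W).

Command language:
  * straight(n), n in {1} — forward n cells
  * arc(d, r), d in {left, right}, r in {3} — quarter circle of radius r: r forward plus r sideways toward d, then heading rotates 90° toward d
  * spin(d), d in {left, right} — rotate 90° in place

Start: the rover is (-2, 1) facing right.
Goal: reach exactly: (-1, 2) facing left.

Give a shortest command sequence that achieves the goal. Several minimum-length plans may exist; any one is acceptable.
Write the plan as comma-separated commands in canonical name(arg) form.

straight(1), spin(left), straight(1), spin(left)

from: (-2, 1) facing right
t=1 straight(1) ⇒ (-1, 1) facing right
t=2 spin(left) ⇒ (-1, 1) facing up
t=3 straight(1) ⇒ (-1, 2) facing up
t=4 spin(left) ⇒ (-1, 2) facing left
minimal: 4 command(s), checked below 4.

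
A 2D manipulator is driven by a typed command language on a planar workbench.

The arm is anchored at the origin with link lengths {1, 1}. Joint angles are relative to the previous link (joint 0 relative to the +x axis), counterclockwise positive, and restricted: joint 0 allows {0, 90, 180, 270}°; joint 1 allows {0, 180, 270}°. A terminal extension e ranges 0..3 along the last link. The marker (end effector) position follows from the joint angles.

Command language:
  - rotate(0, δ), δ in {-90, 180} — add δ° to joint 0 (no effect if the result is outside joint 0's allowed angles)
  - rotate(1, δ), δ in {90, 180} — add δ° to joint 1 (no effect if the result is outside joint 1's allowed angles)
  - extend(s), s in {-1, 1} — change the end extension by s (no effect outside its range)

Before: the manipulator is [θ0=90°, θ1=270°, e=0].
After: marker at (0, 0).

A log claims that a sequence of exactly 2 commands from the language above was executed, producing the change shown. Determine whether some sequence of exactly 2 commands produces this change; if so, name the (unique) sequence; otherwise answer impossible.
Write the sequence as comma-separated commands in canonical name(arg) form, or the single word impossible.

rotate(1, 90), rotate(1, 180)

key: order matters: swapping rotate(1, 90) and rotate(1, 180) lands elsewhere
begin: [θ0=90°, θ1=270°, e=0]
t=1 rotate(1, 90) ⇒ [θ0=90°, θ1=0°, e=0]
t=2 rotate(1, 180) ⇒ [θ0=90°, θ1=180°, e=0]
all 36 alternatives checked — unique.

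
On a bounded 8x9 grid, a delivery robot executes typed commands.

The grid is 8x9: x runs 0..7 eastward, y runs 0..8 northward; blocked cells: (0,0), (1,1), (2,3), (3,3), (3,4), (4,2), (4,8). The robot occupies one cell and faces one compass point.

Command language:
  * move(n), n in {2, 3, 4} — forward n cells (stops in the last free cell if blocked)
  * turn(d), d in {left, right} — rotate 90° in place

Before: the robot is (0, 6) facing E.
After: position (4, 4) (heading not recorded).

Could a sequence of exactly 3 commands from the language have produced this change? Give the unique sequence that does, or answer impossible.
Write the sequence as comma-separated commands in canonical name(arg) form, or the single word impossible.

move(4), turn(right), move(2)

key: running move(2) before move(4) would end elsewhere — order is forced
initial: (0, 6) facing E
t=1 move(4) ⇒ (4, 6) facing E
t=2 turn(right) ⇒ (4, 6) facing S
t=3 move(2) ⇒ (4, 4) facing S
no rival 3-sequence matches.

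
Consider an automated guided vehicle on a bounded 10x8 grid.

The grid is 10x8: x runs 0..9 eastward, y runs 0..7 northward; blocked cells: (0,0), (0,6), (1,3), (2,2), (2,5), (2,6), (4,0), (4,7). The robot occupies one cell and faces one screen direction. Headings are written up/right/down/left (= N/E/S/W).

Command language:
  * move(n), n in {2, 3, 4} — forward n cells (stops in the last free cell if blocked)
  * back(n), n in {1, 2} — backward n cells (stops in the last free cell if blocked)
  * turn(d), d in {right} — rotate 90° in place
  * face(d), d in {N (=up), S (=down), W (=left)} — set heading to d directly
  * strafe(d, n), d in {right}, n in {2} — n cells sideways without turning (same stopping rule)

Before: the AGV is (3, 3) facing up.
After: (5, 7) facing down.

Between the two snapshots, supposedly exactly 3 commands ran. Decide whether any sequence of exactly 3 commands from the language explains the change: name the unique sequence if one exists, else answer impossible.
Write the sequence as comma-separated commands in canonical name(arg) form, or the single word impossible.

strafe(right, 2), move(4), face(S)

key: cell and facing (now S) both changed — the 3 commands mix motion and turning
begin: (3, 3) facing up
1. strafe(right, 2) → (5, 3) facing up
2. move(4) → (5, 7) facing up
3. face(S) → (5, 7) facing down
uniquely the one of 1000 3-step routes that fits.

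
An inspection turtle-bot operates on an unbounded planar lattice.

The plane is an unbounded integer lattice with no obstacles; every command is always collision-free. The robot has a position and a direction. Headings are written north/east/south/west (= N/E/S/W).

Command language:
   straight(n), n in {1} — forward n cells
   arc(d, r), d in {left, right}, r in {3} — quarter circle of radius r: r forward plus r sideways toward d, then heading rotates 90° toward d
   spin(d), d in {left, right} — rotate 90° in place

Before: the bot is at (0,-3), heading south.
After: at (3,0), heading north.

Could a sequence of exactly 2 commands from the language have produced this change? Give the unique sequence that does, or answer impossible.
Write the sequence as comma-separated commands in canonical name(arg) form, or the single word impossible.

spin(left), arc(left, 3)

key: running arc(left, 3) before spin(left) would end elsewhere — order is forced
from: at (0,-3), heading south
t=1 spin(left) ⇒ at (0,-3), heading east
t=2 arc(left, 3) ⇒ at (3,0), heading north
no other 2-command option fits: unique.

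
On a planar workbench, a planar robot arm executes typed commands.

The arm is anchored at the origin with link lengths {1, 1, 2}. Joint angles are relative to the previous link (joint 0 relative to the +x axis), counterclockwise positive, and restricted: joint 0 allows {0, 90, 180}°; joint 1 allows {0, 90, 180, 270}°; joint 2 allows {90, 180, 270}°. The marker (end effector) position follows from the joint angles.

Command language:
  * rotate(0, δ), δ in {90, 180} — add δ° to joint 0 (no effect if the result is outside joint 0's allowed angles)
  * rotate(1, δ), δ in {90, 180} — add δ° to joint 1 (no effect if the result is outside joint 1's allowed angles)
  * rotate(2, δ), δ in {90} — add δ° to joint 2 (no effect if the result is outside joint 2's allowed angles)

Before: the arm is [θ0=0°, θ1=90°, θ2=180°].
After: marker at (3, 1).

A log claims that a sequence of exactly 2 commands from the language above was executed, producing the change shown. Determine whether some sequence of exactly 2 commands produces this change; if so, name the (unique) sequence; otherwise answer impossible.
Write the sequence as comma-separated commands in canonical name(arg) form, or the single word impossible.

begin: [θ0=0°, θ1=90°, θ2=180°]
t=1 rotate(2, 90) ⇒ [θ0=0°, θ1=90°, θ2=270°]
t=2 rotate(2, 90) ⇒ [θ0=0°, θ1=90°, θ2=270°]
no other 2-command option fits: unique.

rotate(2, 90), rotate(2, 90)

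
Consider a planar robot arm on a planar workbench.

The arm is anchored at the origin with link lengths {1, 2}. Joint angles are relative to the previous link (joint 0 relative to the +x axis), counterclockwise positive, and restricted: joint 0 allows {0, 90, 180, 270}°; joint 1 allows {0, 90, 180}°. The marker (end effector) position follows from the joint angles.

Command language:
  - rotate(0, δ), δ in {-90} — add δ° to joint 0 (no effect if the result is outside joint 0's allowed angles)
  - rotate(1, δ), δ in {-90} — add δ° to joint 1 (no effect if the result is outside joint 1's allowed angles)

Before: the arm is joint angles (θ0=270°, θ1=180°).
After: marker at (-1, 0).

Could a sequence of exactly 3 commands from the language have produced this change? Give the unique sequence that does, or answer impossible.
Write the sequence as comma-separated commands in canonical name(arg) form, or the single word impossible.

from: joint angles (θ0=270°, θ1=180°)
[1] after rotate(0, -90): joint angles (θ0=180°, θ1=180°)
[2] after rotate(0, -90): joint angles (θ0=90°, θ1=180°)
[3] after rotate(0, -90): joint angles (θ0=0°, θ1=180°)
no rival 3-sequence matches.

rotate(0, -90), rotate(0, -90), rotate(0, -90)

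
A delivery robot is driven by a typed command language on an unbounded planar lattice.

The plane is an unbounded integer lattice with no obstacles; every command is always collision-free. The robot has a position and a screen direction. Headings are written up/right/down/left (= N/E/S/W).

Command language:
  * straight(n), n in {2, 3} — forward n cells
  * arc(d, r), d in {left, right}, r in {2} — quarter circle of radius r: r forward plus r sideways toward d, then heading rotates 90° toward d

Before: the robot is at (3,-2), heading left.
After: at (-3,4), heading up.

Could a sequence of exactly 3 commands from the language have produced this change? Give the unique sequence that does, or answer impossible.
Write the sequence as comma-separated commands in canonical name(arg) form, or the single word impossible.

arc(right, 2), arc(left, 2), arc(right, 2)

key: position moved to (-3,4) AND the heading swung to N — translation plus rotation needed
begin: at (3,-2), heading left
t=1 arc(right, 2) ⇒ at (1,0), heading up
t=2 arc(left, 2) ⇒ at (-1,2), heading left
t=3 arc(right, 2) ⇒ at (-3,4), heading up
no other 3-command option fits: unique.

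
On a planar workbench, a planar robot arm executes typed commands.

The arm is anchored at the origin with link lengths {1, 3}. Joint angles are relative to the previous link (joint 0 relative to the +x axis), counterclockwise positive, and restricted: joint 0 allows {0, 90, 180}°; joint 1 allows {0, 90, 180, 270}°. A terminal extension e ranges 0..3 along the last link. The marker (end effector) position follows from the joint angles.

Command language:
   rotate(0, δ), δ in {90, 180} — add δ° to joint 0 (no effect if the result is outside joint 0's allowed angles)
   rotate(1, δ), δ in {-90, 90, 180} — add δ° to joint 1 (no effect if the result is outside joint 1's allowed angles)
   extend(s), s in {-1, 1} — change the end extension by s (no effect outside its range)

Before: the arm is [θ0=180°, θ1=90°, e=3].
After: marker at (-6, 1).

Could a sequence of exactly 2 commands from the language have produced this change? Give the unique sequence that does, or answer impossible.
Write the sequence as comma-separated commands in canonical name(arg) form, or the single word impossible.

key: running rotate(0, 90) before rotate(0, 180) would end elsewhere — order is forced
from: [θ0=180°, θ1=90°, e=3]
step 1 (rotate(0, 180)): [θ0=0°, θ1=90°, e=3]
step 2 (rotate(0, 90)): [θ0=90°, θ1=90°, e=3]
all 49 alternatives checked — unique.

rotate(0, 180), rotate(0, 90)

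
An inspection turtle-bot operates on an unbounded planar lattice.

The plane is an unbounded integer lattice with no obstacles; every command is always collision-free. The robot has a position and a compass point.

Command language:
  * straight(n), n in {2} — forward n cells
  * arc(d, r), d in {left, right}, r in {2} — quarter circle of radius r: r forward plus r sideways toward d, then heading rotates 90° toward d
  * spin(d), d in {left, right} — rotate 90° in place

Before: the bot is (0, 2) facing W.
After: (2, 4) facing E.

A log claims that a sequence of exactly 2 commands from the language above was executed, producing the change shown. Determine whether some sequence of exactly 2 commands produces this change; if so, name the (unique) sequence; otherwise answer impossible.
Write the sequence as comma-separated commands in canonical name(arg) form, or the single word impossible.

key: position moved to (2,4) AND the heading swung to E — translation plus rotation needed
initial: (0, 2) facing W
t=1 spin(right) ⇒ (0, 2) facing N
t=2 arc(right, 2) ⇒ (2, 4) facing E
no rival 2-sequence matches.

spin(right), arc(right, 2)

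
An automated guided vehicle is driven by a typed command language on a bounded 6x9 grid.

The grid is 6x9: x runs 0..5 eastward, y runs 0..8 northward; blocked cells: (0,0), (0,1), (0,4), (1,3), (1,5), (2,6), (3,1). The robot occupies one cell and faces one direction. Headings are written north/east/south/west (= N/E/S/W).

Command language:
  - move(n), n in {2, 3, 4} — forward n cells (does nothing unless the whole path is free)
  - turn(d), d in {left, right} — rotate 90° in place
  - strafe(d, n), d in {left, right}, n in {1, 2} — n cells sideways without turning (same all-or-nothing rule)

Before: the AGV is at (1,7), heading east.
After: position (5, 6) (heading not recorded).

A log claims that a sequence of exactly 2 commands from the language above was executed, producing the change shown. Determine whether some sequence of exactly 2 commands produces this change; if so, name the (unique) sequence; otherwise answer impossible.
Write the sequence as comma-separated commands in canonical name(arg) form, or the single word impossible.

move(4), strafe(right, 1)

key: order matters: swapping move(4) and strafe(right, 1) lands elsewhere
from: at (1,7), heading east
[1] after move(4): at (5,7), heading east
[2] after strafe(right, 1): at (5,6), heading east
uniquely the one of 81 2-step routes that fits.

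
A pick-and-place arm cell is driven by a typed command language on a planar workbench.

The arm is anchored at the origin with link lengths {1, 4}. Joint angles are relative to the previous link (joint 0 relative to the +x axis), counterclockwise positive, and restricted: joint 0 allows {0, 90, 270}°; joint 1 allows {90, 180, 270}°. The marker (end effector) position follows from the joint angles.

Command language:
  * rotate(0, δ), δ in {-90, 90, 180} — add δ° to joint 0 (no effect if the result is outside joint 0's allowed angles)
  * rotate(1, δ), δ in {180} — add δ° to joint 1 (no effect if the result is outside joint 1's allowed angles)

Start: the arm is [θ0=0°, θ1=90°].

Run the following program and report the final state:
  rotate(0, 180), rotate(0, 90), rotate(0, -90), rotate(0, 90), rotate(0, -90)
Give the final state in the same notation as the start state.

from: [θ0=0°, θ1=90°]
[1] after rotate(0, 180): [θ0=0°, θ1=90°]
[2] after rotate(0, 90): [θ0=90°, θ1=90°]
[3] after rotate(0, -90): [θ0=0°, θ1=90°]
[4] after rotate(0, 90): [θ0=90°, θ1=90°]
[5] after rotate(0, -90): [θ0=0°, θ1=90°]

[θ0=0°, θ1=90°]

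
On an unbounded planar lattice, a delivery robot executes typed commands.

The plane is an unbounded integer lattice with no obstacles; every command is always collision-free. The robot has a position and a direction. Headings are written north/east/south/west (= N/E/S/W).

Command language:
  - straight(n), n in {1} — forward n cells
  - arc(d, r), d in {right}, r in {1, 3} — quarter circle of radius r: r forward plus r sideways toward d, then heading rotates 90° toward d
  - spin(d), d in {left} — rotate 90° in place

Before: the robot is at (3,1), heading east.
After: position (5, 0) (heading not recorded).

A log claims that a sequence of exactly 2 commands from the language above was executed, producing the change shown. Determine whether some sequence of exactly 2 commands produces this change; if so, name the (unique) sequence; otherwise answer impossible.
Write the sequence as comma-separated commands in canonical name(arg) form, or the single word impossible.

key: order matters: swapping straight(1) and arc(right, 1) lands elsewhere
from: at (3,1), heading east
[1] after straight(1): at (4,1), heading east
[2] after arc(right, 1): at (5,0), heading south
no other 2-command option fits: unique.

straight(1), arc(right, 1)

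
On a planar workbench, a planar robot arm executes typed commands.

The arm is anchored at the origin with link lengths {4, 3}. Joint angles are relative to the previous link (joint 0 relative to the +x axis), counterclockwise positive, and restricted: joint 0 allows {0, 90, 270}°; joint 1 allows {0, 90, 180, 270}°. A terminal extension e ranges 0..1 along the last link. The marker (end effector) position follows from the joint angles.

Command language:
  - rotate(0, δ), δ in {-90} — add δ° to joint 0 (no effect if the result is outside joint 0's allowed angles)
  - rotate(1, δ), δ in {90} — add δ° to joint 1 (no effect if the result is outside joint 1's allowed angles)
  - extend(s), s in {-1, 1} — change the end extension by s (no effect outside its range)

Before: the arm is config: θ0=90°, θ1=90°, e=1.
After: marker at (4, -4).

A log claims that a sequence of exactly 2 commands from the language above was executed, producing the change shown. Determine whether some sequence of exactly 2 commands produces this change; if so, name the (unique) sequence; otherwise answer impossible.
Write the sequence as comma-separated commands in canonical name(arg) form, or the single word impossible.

rotate(0, -90), rotate(0, -90)

start: config: θ0=90°, θ1=90°, e=1
step 1 (rotate(0, -90)): config: θ0=0°, θ1=90°, e=1
step 2 (rotate(0, -90)): config: θ0=270°, θ1=90°, e=1
uniquely the one of 16 2-step routes that fits.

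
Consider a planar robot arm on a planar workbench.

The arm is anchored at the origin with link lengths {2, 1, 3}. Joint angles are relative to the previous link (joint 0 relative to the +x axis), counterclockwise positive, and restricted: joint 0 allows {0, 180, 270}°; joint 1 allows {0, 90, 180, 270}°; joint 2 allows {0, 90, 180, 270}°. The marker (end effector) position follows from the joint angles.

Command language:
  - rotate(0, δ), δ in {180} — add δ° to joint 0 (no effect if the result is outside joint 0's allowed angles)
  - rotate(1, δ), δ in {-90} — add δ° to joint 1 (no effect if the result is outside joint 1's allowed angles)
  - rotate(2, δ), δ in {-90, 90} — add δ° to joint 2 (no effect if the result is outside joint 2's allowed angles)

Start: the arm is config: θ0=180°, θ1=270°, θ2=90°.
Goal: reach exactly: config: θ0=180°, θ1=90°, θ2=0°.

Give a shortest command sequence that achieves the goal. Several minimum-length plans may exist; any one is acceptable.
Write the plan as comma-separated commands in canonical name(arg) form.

rotate(2, -90), rotate(1, -90), rotate(1, -90)

initial: config: θ0=180°, θ1=270°, θ2=90°
step 1 (rotate(2, -90)): config: θ0=180°, θ1=270°, θ2=0°
step 2 (rotate(1, -90)): config: θ0=180°, θ1=180°, θ2=0°
step 3 (rotate(1, -90)): config: θ0=180°, θ1=90°, θ2=0°
shorter routes all fall short; 3 is best.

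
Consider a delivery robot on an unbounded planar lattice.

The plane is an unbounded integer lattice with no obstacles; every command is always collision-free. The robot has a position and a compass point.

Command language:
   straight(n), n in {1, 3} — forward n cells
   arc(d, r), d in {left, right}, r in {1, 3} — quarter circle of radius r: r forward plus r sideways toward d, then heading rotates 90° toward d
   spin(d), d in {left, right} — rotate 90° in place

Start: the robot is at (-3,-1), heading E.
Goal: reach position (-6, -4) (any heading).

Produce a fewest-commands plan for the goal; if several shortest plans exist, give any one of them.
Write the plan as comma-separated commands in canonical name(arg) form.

begin: at (-3,-1), heading E
1. spin(right) → at (-3,-1), heading S
2. arc(right, 3) → at (-6,-4), heading W
nothing shorter than 2 reaches the goal.

spin(right), arc(right, 3)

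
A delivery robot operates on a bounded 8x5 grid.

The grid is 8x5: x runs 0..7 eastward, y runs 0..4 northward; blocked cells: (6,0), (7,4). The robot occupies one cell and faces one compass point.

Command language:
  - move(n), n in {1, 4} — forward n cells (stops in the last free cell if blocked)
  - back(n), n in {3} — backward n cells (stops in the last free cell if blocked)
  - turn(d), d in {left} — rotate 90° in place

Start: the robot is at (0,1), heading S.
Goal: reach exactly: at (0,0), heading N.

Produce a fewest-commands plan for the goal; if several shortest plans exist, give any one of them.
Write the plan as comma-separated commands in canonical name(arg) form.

move(1), turn(left), turn(left)

from: at (0,1), heading S
1. move(1) → at (0,0), heading S
2. turn(left) → at (0,0), heading E
3. turn(left) → at (0,0), heading N
nothing shorter than 3 reaches the goal.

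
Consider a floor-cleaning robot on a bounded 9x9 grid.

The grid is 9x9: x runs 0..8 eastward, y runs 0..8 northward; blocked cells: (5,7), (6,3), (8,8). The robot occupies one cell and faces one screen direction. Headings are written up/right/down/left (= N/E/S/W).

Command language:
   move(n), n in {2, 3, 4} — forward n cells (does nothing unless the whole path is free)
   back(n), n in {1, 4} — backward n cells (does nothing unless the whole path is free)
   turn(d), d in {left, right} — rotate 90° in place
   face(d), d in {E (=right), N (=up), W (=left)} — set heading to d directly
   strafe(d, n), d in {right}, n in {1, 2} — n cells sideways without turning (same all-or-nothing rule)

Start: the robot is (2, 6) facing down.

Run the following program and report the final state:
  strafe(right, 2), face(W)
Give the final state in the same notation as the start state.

(0, 6) facing left

initial: (2, 6) facing down
t=1 strafe(right, 2) ⇒ (0, 6) facing down
t=2 face(W) ⇒ (0, 6) facing left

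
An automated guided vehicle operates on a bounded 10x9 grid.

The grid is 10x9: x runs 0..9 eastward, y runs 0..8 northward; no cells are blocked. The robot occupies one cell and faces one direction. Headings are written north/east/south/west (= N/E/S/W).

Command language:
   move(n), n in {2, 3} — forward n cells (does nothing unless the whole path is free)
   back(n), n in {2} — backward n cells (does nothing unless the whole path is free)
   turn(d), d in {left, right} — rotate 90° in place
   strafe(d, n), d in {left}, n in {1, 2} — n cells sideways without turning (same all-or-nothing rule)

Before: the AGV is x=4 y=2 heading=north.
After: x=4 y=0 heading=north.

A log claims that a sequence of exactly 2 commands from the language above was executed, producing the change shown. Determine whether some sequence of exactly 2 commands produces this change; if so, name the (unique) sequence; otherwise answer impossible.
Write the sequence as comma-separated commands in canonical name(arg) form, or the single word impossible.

key: heading stays N — no command in the sequence turns
t0: x=4 y=2 heading=north
step 1 (back(2)): x=4 y=0 heading=north
step 2 (back(2)): x=4 y=0 heading=north
no rival 2-sequence matches.

back(2), back(2)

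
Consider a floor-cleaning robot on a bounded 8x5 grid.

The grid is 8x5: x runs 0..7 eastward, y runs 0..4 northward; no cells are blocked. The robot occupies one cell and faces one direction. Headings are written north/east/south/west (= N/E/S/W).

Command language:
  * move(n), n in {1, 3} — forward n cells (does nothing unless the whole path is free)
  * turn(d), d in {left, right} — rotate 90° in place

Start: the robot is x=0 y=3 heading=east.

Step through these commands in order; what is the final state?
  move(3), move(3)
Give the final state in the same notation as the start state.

start: x=0 y=3 heading=east
1. move(3) → x=3 y=3 heading=east
2. move(3) → x=6 y=3 heading=east

x=6 y=3 heading=east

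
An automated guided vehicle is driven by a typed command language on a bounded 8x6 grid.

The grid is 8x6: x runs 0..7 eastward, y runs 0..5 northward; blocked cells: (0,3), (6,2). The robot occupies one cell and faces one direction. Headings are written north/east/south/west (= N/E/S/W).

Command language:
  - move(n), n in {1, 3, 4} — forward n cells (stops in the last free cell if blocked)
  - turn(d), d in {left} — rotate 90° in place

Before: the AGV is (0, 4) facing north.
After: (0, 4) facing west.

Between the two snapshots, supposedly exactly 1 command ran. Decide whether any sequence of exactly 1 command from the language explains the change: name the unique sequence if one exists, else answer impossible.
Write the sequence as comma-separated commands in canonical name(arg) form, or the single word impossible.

turn(left)

key: (0,4) unchanged — the single command moves nothing
from: (0, 4) facing north
t=1 turn(left) ⇒ (0, 4) facing west
no rival 1-sequence matches.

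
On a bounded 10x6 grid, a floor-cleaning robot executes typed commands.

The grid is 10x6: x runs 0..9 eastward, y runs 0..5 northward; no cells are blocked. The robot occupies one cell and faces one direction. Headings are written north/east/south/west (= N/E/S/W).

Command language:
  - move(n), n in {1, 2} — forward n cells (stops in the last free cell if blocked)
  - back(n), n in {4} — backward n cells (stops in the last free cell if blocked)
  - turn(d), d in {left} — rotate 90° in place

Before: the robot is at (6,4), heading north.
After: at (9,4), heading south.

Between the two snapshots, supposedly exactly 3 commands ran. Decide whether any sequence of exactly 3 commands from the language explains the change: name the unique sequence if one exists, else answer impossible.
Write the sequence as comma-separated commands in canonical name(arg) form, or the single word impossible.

turn(left), back(4), turn(left)

key: back(4) runs into the grid edge before its full distance
t0: at (6,4), heading north
step 1 (turn(left)): at (6,4), heading west
step 2 (back(4)): at (9,4), heading west
step 3 (turn(left)): at (9,4), heading south
uniquely the one of 64 3-step routes that fits.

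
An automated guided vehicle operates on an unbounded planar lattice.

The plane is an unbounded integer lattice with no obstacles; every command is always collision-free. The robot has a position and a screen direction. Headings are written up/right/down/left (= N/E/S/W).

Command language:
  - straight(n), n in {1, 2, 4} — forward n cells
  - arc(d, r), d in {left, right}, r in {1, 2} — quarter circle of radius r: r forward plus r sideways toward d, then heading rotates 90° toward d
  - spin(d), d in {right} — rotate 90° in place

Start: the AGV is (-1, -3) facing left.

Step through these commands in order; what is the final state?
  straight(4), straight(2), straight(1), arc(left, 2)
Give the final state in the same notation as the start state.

from: (-1, -3) facing left
[1] after straight(4): (-5, -3) facing left
[2] after straight(2): (-7, -3) facing left
[3] after straight(1): (-8, -3) facing left
[4] after arc(left, 2): (-10, -5) facing down

(-10, -5) facing down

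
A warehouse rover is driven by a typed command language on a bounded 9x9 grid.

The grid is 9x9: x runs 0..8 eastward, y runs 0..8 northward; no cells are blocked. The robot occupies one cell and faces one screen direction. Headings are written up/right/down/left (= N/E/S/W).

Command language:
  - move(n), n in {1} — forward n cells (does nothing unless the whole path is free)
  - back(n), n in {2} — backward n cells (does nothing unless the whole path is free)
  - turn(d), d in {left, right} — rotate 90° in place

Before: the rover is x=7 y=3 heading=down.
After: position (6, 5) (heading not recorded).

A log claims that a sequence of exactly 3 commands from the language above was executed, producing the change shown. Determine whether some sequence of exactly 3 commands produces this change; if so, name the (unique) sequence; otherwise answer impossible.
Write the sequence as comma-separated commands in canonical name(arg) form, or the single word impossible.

key: running move(1) before back(2) would end elsewhere — order is forced
begin: x=7 y=3 heading=down
[1] after back(2): x=7 y=5 heading=down
[2] after turn(right): x=7 y=5 heading=left
[3] after move(1): x=6 y=5 heading=left
no other 3-command option fits: unique.

back(2), turn(right), move(1)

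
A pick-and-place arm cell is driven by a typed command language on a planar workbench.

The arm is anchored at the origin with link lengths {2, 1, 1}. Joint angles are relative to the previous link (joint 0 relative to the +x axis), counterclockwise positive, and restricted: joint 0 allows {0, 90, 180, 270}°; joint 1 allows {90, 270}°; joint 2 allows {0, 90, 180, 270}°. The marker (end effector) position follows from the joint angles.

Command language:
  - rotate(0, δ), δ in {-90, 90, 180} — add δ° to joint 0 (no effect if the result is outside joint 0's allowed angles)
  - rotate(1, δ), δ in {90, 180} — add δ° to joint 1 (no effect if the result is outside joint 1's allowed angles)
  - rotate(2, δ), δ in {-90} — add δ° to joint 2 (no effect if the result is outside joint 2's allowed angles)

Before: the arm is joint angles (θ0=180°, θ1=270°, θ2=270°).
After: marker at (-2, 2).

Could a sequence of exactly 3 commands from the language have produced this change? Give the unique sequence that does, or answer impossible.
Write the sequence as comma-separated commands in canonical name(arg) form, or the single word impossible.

start: joint angles (θ0=180°, θ1=270°, θ2=270°)
1. rotate(2, -90) → joint angles (θ0=180°, θ1=270°, θ2=180°)
2. rotate(2, -90) → joint angles (θ0=180°, θ1=270°, θ2=90°)
3. rotate(2, -90) → joint angles (θ0=180°, θ1=270°, θ2=0°)
uniquely the one of 216 3-step routes that fits.

rotate(2, -90), rotate(2, -90), rotate(2, -90)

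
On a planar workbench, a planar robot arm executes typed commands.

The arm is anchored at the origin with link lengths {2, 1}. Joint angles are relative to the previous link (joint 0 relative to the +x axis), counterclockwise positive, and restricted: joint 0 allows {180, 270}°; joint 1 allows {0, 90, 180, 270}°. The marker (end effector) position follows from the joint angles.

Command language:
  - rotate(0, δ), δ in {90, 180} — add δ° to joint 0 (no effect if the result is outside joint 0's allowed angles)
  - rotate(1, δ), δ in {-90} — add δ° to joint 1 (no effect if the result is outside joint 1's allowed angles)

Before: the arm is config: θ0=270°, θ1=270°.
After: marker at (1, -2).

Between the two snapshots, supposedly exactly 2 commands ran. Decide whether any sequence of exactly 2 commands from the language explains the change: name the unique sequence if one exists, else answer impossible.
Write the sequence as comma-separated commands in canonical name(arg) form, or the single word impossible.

rotate(1, -90), rotate(1, -90)

t0: config: θ0=270°, θ1=270°
[1] after rotate(1, -90): config: θ0=270°, θ1=180°
[2] after rotate(1, -90): config: θ0=270°, θ1=90°
no rival 2-sequence matches.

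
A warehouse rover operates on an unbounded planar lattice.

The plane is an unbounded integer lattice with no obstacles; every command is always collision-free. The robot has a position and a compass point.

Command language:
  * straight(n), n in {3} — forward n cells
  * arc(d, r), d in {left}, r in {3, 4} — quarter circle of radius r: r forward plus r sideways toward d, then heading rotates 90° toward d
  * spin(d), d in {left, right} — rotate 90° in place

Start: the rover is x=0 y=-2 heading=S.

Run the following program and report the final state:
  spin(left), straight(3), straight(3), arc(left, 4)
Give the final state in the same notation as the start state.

x=10 y=2 heading=N

initial: x=0 y=-2 heading=S
t=1 spin(left) ⇒ x=0 y=-2 heading=E
t=2 straight(3) ⇒ x=3 y=-2 heading=E
t=3 straight(3) ⇒ x=6 y=-2 heading=E
t=4 arc(left, 4) ⇒ x=10 y=2 heading=N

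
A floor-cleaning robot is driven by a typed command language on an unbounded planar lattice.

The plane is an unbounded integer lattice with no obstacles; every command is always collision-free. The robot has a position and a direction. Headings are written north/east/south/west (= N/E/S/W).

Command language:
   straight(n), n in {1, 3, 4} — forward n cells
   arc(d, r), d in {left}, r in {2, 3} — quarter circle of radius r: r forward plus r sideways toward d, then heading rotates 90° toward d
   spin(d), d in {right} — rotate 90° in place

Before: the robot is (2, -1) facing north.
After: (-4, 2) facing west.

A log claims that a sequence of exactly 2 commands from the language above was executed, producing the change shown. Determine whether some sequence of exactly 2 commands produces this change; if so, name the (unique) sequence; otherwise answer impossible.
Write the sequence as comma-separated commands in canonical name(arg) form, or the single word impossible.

arc(left, 3), straight(3)

key: position moved to (-4,2) AND the heading swung to W — translation plus rotation needed
start: (2, -1) facing north
1. arc(left, 3) → (-1, 2) facing west
2. straight(3) → (-4, 2) facing west
no rival 2-sequence matches.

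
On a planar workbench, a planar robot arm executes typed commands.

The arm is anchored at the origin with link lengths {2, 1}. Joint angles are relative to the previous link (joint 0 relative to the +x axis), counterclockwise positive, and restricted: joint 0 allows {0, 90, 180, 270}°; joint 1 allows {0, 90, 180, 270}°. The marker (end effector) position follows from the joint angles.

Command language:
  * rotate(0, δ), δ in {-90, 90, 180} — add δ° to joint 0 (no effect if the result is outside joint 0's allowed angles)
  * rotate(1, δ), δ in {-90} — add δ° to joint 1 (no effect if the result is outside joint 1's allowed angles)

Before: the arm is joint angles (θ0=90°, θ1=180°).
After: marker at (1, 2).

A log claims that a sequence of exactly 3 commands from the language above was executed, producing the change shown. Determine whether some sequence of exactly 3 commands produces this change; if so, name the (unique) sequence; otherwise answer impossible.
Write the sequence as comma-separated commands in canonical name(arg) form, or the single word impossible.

rotate(1, -90), rotate(1, -90), rotate(1, -90)

from: joint angles (θ0=90°, θ1=180°)
t=1 rotate(1, -90) ⇒ joint angles (θ0=90°, θ1=90°)
t=2 rotate(1, -90) ⇒ joint angles (θ0=90°, θ1=0°)
t=3 rotate(1, -90) ⇒ joint angles (θ0=90°, θ1=270°)
no rival 3-sequence matches.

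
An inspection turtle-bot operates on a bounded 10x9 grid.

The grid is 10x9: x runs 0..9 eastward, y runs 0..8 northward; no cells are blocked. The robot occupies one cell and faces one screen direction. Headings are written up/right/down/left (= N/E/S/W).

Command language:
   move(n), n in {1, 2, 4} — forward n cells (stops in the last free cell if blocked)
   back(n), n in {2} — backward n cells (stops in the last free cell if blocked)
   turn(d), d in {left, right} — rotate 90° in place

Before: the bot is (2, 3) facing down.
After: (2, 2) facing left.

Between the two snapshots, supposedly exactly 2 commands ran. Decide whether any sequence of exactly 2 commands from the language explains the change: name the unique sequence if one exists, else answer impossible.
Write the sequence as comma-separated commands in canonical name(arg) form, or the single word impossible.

key: cell and facing (now W) both changed — the 2 commands mix motion and turning
initial: (2, 3) facing down
[1] after move(1): (2, 2) facing down
[2] after turn(right): (2, 2) facing left
all 36 alternatives checked — unique.

move(1), turn(right)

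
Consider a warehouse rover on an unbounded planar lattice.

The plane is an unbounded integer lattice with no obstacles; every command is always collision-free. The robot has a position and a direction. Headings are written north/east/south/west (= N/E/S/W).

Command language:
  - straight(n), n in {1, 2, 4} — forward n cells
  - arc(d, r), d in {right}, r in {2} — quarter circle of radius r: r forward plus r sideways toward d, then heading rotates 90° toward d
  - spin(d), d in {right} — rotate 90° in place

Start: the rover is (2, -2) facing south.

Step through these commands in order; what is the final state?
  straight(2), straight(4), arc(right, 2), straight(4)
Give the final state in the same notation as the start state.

(-4, -10) facing west

from: (2, -2) facing south
t=1 straight(2) ⇒ (2, -4) facing south
t=2 straight(4) ⇒ (2, -8) facing south
t=3 arc(right, 2) ⇒ (0, -10) facing west
t=4 straight(4) ⇒ (-4, -10) facing west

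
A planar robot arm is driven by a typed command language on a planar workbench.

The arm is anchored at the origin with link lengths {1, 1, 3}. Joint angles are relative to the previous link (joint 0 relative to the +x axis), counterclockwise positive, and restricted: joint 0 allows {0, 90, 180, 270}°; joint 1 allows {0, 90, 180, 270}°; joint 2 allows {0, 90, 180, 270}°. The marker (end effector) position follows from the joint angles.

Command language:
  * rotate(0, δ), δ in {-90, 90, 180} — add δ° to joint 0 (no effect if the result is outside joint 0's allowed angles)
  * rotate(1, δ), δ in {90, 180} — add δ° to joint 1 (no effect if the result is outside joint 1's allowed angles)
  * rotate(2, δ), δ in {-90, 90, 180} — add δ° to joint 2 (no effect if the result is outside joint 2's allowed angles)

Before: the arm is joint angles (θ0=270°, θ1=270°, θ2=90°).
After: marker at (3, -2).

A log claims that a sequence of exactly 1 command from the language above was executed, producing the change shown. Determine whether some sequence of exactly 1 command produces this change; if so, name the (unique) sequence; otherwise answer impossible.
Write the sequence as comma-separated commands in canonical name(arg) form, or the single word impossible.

initial: joint angles (θ0=270°, θ1=270°, θ2=90°)
step 1 (rotate(1, 90)): joint angles (θ0=270°, θ1=0°, θ2=90°)
no rival 1-sequence matches.

rotate(1, 90)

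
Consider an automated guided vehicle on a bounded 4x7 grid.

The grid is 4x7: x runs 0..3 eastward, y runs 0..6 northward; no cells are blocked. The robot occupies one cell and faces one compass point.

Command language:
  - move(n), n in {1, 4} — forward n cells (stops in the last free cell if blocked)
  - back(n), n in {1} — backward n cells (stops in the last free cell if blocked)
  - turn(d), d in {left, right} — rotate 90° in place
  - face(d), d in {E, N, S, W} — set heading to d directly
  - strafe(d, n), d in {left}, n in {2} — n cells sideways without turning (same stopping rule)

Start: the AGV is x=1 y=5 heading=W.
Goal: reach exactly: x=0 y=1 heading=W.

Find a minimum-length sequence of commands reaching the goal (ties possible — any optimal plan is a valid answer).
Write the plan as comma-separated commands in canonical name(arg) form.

move(4), strafe(left, 2), strafe(left, 2)

start: x=1 y=5 heading=W
step 1 (move(4)): x=0 y=5 heading=W
step 2 (strafe(left, 2)): x=0 y=3 heading=W
step 3 (strafe(left, 2)): x=0 y=1 heading=W
shorter routes all fall short; 3 is best.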